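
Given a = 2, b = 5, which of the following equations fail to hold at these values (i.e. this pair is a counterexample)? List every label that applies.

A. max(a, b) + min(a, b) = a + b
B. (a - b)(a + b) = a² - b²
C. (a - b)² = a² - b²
Evaluating each claim at the given values:
A. LHS = 7, RHS = 7 → holds here (LHS = RHS)
B. LHS = -21, RHS = -21 → holds here (LHS = RHS)
C. LHS = 9, RHS = -21 → fails here (LHS ≠ RHS)

Answer: C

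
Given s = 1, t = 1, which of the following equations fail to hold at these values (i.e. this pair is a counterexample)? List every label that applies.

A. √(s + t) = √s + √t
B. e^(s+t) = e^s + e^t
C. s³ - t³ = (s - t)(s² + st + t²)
Evaluating each claim at the given values:
A. LHS = √(2) ≈ 1.414, RHS = 2 → fails here (LHS ≠ RHS)
B. LHS = e^2 ≈ 7.389, RHS = 2·e ≈ 5.437 → fails here (LHS ≠ RHS)
C. LHS = 0, RHS = 0 → holds here (LHS = RHS)

Answer: A, B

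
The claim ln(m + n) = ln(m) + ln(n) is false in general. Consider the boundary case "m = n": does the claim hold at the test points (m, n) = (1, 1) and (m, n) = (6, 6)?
No, fails at both test points

At (1, 1): LHS = ln(2) ≈ 0.6931 ≠ RHS = 0
At (6, 6): LHS = ln(12) ≈ 2.485 ≠ RHS = 2·ln(6) ≈ 3.584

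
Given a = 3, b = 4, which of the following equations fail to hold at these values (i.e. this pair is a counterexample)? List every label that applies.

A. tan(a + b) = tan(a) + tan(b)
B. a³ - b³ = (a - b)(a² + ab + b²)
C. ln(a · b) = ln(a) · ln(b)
Evaluating each claim at the given values:
A. LHS = tan(7) ≈ 0.8714, RHS = tan(3) + tan(4) ≈ 1.015 → fails here (LHS ≠ RHS)
B. LHS = -37, RHS = -37 → holds here (LHS = RHS)
C. LHS = ln(12) ≈ 2.485, RHS = ln(3)·ln(4) ≈ 1.523 → fails here (LHS ≠ RHS)

Answer: A, C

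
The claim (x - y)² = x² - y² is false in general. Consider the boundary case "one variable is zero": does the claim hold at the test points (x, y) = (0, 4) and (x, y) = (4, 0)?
At (0, 4): LHS = 16 ≠ RHS = -16
At (4, 0): LHS = 16, RHS = 16 → equal

Answer: Only at (4, 0)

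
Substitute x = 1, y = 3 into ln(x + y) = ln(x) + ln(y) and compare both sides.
LHS = ln(1 + 3) = ln(4) ≈ 1.386
RHS = ln(1) + ln(3) = ln(3) ≈ 1.099

LHS ≠ RHS (they differ by about 0.2877), so the equation does not hold here.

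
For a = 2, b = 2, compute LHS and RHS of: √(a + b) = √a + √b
LHS = √(2 + 2) = 2
RHS = √2 + √2 = 2·√(2) ≈ 2.828

LHS ≠ RHS (they differ by about 0.8284), so the equation does not hold here.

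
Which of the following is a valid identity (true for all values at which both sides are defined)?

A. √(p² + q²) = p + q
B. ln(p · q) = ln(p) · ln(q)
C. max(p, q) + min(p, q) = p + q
C

A: fails at (4, 6) — LHS = 2·√(13) ≈ 7.211, RHS = 10.
B: fails at (3, 5) — LHS = ln(15) ≈ 2.708, RHS = ln(3)·ln(5) ≈ 1.768.
C: holds — e.g. at (1, 3), both sides equal 4.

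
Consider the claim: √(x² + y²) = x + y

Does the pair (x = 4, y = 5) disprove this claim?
Yes

Substituting x = 4, y = 5:
LHS = √(4² + 5²) = √(41) ≈ 6.403
RHS = 4 + 5 = 9

Since LHS ≠ RHS, this pair disproves the claim.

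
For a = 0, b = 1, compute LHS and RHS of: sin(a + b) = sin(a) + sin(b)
LHS = sin(0 + 1) = sin(1) ≈ 0.8415
RHS = sin(0) + sin(1) = sin(1) ≈ 0.8415

LHS = RHS: the two sides agree.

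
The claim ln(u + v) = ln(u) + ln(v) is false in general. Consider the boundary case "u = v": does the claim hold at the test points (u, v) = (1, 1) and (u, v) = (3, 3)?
No, fails at both test points

At (1, 1): LHS = ln(2) ≈ 0.6931 ≠ RHS = 0
At (3, 3): LHS = ln(6) ≈ 1.792 ≠ RHS = 2·ln(3) ≈ 2.197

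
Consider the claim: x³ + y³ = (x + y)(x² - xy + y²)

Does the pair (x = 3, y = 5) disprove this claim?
Substituting x = 3, y = 5:
LHS = 3³ + 5³ = 152
RHS = (3 + 5)(3² - 3·5 + 5²) = 152

The sides agree, so this pair does not disprove the claim.

Answer: No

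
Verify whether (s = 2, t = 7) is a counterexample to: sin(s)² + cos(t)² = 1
Yes

Substituting s = 2, t = 7:
LHS = sin(2)² + cos(7)² ≈ 1.395
RHS = 1

Since LHS ≠ RHS, this pair disproves the claim.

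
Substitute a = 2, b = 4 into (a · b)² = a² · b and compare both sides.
LHS = (2 · 4)² = 64
RHS = 2² · 4 = 16

LHS ≠ RHS, so the equation does not hold here.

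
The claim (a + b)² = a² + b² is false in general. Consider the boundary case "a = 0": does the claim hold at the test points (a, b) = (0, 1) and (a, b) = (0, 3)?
At (0, 1): LHS = 1, RHS = 1 → equal
At (0, 3): LHS = 9, RHS = 9 → equal

So the claim does hold at both of these boundary points, even though it is not an identity.

Answer: Yes, holds at both test points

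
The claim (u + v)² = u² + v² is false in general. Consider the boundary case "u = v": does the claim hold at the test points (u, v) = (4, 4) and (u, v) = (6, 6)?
At (4, 4): LHS = 64 ≠ RHS = 32
At (6, 6): LHS = 144 ≠ RHS = 72

Answer: No, fails at both test points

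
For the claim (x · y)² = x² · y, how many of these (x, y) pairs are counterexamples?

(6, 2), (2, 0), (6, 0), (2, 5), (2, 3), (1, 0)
3

Testing each pair:
(6, 2): LHS = 144, RHS = 72 → counterexample
(2, 0): LHS = 0, RHS = 0 → satisfies claim
(6, 0): LHS = 0, RHS = 0 → satisfies claim
(2, 5): LHS = 100, RHS = 20 → counterexample
(2, 3): LHS = 36, RHS = 12 → counterexample
(1, 0): LHS = 0, RHS = 0 → satisfies claim

That makes 3 counterexamples.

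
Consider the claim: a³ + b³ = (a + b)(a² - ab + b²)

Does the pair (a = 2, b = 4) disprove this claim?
Substituting a = 2, b = 4:
LHS = 2³ + 4³ = 72
RHS = (2 + 4)(2² - 2·4 + 4²) = 72

The sides agree, so this pair does not disprove the claim.

Answer: No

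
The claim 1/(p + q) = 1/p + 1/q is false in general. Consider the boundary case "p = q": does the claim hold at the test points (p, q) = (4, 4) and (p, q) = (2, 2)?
No, fails at both test points

At (4, 4): LHS = 1/8 ≠ RHS = 1/2
At (2, 2): LHS = 1/4 ≠ RHS = 1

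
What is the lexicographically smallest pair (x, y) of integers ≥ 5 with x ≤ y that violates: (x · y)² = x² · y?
(x, y) = (5, 5)

Substituting (5, 5) into the claim:
LHS = (5 · 5)² = 625
RHS = 5² · 5 = 125

Since LHS ≠ RHS, this pair disproves the claim, and no lexicographically smaller pair (x ≤ y, integers ≥ 5) does.

For instance (11, 12) is also a counterexample (LHS = 17424, RHS = 1452), but it's lexicographically larger.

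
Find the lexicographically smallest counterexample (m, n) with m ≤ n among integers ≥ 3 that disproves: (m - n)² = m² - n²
(m, n) = (3, 4)

Substituting (3, 4) into the claim:
LHS = (3 - 4)² = 1
RHS = 3² - 4² = -7

Since LHS ≠ RHS, this pair disproves the claim, and no lexicographically smaller pair (m ≤ n, integers ≥ 3) does.

For instance (4, 10) is also a counterexample (LHS = 36, RHS = -84), but it's lexicographically larger.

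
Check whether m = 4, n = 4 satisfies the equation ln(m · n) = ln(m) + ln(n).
Holds

Substituting m = 4, n = 4:

LHS = ln(4 · 4) = ln(16) ≈ 2.773
RHS = ln(4) + ln(4) = 2·ln(4) ≈ 2.773

LHS = RHS, so the equation holds at this point.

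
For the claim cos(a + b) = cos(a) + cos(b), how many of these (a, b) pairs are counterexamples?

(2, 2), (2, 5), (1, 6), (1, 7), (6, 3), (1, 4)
6

Testing each pair:
(2, 2): LHS = cos(4) ≈ -0.6536, RHS = 2·cos(2) ≈ -0.8323 → counterexample
(2, 5): LHS = cos(7) ≈ 0.7539, RHS = cos(2) + cos(5) ≈ -0.1325 → counterexample
(1, 6): LHS = cos(7) ≈ 0.7539, RHS = cos(1) + cos(6) ≈ 1.5 → counterexample
(1, 7): LHS = cos(8) ≈ -0.1455, RHS = cos(1) + cos(7) ≈ 1.294 → counterexample
(6, 3): LHS = cos(9) ≈ -0.9111, RHS = cos(3) + cos(6) ≈ -0.02982 → counterexample
(1, 4): LHS = cos(5) ≈ 0.2837, RHS = cos(4) + cos(1) ≈ -0.1133 → counterexample

That makes 6 counterexamples.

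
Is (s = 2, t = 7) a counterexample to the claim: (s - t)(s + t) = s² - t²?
Substituting s = 2, t = 7:
LHS = (2 - 7)(2 + 7) = -45
RHS = 2² - 7² = -45

The sides agree, so this pair does not disprove the claim.

Answer: No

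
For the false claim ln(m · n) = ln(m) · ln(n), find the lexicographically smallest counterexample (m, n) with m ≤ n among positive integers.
(m, n) = (1, 2)

At (1, 1): both sides equal 0, so it holds there.

Substituting (1, 2) into the claim:
LHS = ln(1 · 2) = ln(2) ≈ 0.6931
RHS = ln(1) · ln(2) = 0

Since LHS ≠ RHS, this pair disproves the claim, and no lexicographically smaller pair (m ≤ n, positive integers) does.

For instance (5, 6) is also a counterexample (LHS = ln(30) ≈ 3.401, RHS = ln(5)·ln(6) ≈ 2.884), but it's lexicographically larger.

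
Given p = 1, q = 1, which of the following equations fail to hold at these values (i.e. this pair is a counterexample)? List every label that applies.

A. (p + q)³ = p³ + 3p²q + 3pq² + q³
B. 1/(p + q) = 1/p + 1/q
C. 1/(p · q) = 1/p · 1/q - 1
B, C

Evaluating each claim at the given values:
A. LHS = 8, RHS = 8 → holds here (LHS = RHS)
B. LHS = 1/2, RHS = 2 → fails here (LHS ≠ RHS)
C. LHS = 1, RHS = 0 → fails here (LHS ≠ RHS)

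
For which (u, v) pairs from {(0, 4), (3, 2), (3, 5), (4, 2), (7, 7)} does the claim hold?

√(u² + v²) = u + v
Testing each pair:
(0, 4): LHS = 4, RHS = 4 → holds
(3, 2): LHS = √(13) ≈ 3.606, RHS = 5 → fails
(3, 5): LHS = √(34) ≈ 5.831, RHS = 8 → fails
(4, 2): LHS = 2·√(5) ≈ 4.472, RHS = 6 → fails
(7, 7): LHS = 7·√(2) ≈ 9.899, RHS = 14 → fails

1 of 5 pairs satisfies the claim.

Answer: (0, 4)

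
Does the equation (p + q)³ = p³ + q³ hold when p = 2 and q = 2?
Substituting p = 2, q = 2:

LHS = (2 + 2)³ = 64
RHS = 2³ + 2³ = 16

LHS ≠ RHS, so the equation does not hold at this point.

Answer: Fails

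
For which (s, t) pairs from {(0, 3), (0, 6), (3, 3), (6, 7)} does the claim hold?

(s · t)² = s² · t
(0, 3), (0, 6)

Testing each pair:
(0, 3): LHS = 0, RHS = 0 → holds
(0, 6): LHS = 0, RHS = 0 → holds
(3, 3): LHS = 81, RHS = 27 → fails
(6, 7): LHS = 1764, RHS = 252 → fails

2 of 4 pairs satisfy the claim.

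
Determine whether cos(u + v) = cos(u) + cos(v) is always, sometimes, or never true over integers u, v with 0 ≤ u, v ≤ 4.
The claim fails for every pair in the range. For instance at (u, v) = (4, 3): LHS = cos(7) ≈ 0.7539, RHS = cos(3) + cos(4) ≈ -1.644.

Answer: Never true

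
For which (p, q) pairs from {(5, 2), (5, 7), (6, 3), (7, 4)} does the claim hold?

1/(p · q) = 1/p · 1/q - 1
None

Testing each pair:
(5, 2): LHS = 1/10, RHS = -9/10 → fails
(5, 7): LHS = 1/35, RHS = -34/35 → fails
(6, 3): LHS = 1/18, RHS = -17/18 → fails
(7, 4): LHS = 1/28, RHS = -27/28 → fails

No pair satisfies the claim.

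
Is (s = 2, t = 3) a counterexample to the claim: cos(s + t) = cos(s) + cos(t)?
Yes

Substituting s = 2, t = 3:
LHS = cos(2 + 3) = cos(5) ≈ 0.2837
RHS = cos(2) + cos(3) ≈ -1.406

Since LHS ≠ RHS, this pair disproves the claim.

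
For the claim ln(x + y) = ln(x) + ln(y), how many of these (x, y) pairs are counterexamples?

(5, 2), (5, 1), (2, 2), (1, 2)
Testing each pair:
(5, 2): LHS = ln(7) ≈ 1.946, RHS = ln(2) + ln(5) ≈ 2.303 → counterexample
(5, 1): LHS = ln(6) ≈ 1.792, RHS = ln(5) ≈ 1.609 → counterexample
(2, 2): LHS = ln(4) ≈ 1.386, RHS = 2·ln(2) ≈ 1.386 → satisfies claim
(1, 2): LHS = ln(3) ≈ 1.099, RHS = ln(2) ≈ 0.6931 → counterexample

That makes 3 counterexamples.

Answer: 3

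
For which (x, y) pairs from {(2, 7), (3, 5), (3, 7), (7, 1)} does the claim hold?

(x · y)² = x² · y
(7, 1)

Testing each pair:
(2, 7): LHS = 196, RHS = 28 → fails
(3, 5): LHS = 225, RHS = 45 → fails
(3, 7): LHS = 441, RHS = 63 → fails
(7, 1): LHS = 49, RHS = 49 → holds

1 of 4 pairs satisfies the claim.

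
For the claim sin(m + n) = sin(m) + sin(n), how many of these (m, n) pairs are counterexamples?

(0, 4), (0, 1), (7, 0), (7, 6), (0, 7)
Testing each pair:
(0, 4): LHS = sin(4) ≈ -0.7568, RHS = sin(4) ≈ -0.7568 → satisfies claim
(0, 1): LHS = sin(1) ≈ 0.8415, RHS = sin(1) ≈ 0.8415 → satisfies claim
(7, 0): LHS = sin(7) ≈ 0.657, RHS = sin(7) ≈ 0.657 → satisfies claim
(7, 6): LHS = sin(13) ≈ 0.4202, RHS = sin(6) + sin(7) ≈ 0.3776 → counterexample
(0, 7): LHS = sin(7) ≈ 0.657, RHS = sin(7) ≈ 0.657 → satisfies claim

That makes 1 counterexample.

Answer: 1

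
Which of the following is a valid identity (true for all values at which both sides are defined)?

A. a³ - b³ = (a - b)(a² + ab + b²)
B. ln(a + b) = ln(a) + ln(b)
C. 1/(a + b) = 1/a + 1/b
A

A: holds — e.g. at (4, 6), both sides equal -152.
B: fails at (4, 4) — LHS = ln(8) ≈ 2.079, RHS = 2·ln(4) ≈ 2.773.
C: fails at (4, 6) — LHS = 1/10, RHS = 5/12.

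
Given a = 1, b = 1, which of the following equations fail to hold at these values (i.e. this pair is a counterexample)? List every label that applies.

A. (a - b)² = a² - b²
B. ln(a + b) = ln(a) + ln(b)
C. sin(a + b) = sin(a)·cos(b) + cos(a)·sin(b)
Evaluating each claim at the given values:
A. LHS = 0, RHS = 0 → holds here (LHS = RHS)
B. LHS = ln(2) ≈ 0.6931, RHS = 0 → fails here (LHS ≠ RHS)
C. LHS = sin(2) ≈ 0.9093, RHS = 2·sin(1)·cos(1) ≈ 0.9093 → holds here (LHS = RHS)

Answer: B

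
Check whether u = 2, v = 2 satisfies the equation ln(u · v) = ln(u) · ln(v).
Fails

Substituting u = 2, v = 2:

LHS = ln(2 · 2) = ln(4) ≈ 1.386
RHS = ln(2) · ln(2) = ln(2)² ≈ 0.4805

LHS ≠ RHS, so the equation does not hold at this point.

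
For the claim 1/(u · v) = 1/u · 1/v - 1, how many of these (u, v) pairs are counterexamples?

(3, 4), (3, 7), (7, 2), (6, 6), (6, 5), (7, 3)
Testing each pair:
(3, 4): LHS = 1/12, RHS = -11/12 → counterexample
(3, 7): LHS = 1/21, RHS = -20/21 → counterexample
(7, 2): LHS = 1/14, RHS = -13/14 → counterexample
(6, 6): LHS = 1/36, RHS = -35/36 → counterexample
(6, 5): LHS = 1/30, RHS = -29/30 → counterexample
(7, 3): LHS = 1/21, RHS = -20/21 → counterexample

That makes 6 counterexamples.

Answer: 6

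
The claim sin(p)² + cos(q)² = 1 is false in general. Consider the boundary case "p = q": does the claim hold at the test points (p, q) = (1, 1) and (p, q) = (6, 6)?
At (1, 1): LHS = cos(1)² + sin(1)² = 1, RHS = 1 → equal
At (6, 6): LHS = sin(6)² + cos(6)² = 1, RHS = 1 → equal

So the claim does hold at both of these boundary points, even though it is not an identity.

Answer: Yes, holds at both test points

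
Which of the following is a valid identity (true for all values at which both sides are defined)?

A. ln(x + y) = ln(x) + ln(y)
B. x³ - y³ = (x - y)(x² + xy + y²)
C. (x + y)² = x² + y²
B

A: fails at (1, 2) — LHS = ln(3) ≈ 1.099, RHS = ln(2) ≈ 0.6931.
B: holds — e.g. at (1, 3), both sides equal -26.
C: fails at (4, 5) — LHS = 81, RHS = 41.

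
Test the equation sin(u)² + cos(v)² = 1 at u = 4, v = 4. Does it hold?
Holds

Substituting u = 4, v = 4:

LHS = sin(4)² + cos(4)² = 1
RHS = 1

LHS = RHS, so the equation holds at this point.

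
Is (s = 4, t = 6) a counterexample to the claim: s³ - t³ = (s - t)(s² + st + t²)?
Substituting s = 4, t = 6:
LHS = 4³ - 6³ = -152
RHS = (4 - 6)(4² + 4·6 + 6²) = -152

The sides agree, so this pair does not disprove the claim.

Answer: No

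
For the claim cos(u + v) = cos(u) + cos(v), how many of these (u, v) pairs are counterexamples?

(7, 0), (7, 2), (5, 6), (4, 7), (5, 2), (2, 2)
Testing each pair:
(7, 0): LHS = cos(7) ≈ 0.7539, RHS = cos(7) + 1 ≈ 1.754 → counterexample
(7, 2): LHS = cos(9) ≈ -0.9111, RHS = cos(2) + cos(7) ≈ 0.3378 → counterexample
(5, 6): LHS = cos(11) ≈ 0.004426, RHS = cos(5) + cos(6) ≈ 1.244 → counterexample
(4, 7): LHS = cos(11) ≈ 0.004426, RHS = cos(4) + cos(7) ≈ 0.1003 → counterexample
(5, 2): LHS = cos(7) ≈ 0.7539, RHS = cos(2) + cos(5) ≈ -0.1325 → counterexample
(2, 2): LHS = cos(4) ≈ -0.6536, RHS = 2·cos(2) ≈ -0.8323 → counterexample

That makes 6 counterexamples.

Answer: 6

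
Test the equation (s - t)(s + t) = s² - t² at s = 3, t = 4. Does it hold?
Holds

Substituting s = 3, t = 4:

LHS = (3 - 4)(3 + 4) = -7
RHS = 3² - 4² = -7

LHS = RHS, so the equation holds at this point.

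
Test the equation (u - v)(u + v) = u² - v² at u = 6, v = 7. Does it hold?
Holds

Substituting u = 6, v = 7:

LHS = (6 - 7)(6 + 7) = -13
RHS = 6² - 7² = -13

LHS = RHS, so the equation holds at this point.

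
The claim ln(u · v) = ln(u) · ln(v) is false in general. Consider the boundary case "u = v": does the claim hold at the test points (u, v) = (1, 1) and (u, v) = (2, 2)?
At (1, 1): LHS = 0, RHS = 0 → equal
At (2, 2): LHS = ln(4) ≈ 1.386 ≠ RHS = ln(2)² ≈ 0.4805

Answer: Only at (1, 1)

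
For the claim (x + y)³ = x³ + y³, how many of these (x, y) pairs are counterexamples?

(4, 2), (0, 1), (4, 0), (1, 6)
Testing each pair:
(4, 2): LHS = 216, RHS = 72 → counterexample
(0, 1): LHS = 1, RHS = 1 → satisfies claim
(4, 0): LHS = 64, RHS = 64 → satisfies claim
(1, 6): LHS = 343, RHS = 217 → counterexample

That makes 2 counterexamples.

Answer: 2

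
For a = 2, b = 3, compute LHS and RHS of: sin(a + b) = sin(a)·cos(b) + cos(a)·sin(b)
LHS = sin(2 + 3) = sin(5) ≈ -0.9589
RHS = sin(2)·cos(3) + cos(2)·sin(3) = sin(2)·cos(3) + sin(3)·cos(2) ≈ -0.9589

LHS = RHS: the two sides agree.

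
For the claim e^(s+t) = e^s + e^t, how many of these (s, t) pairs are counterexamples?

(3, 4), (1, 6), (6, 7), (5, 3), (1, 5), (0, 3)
Testing each pair:
(3, 4): LHS = e^7 ≈ 1097, RHS = e^3 + e^4 ≈ 74.68 → counterexample
(1, 6): LHS = e^7 ≈ 1097, RHS = e + e^6 ≈ 406.1 → counterexample
(6, 7): LHS = e^13 ≈ 442413.4, RHS = e^6 + e^7 ≈ 1500 → counterexample
(5, 3): LHS = e^8 ≈ 2981, RHS = e^3 + e^5 ≈ 168.5 → counterexample
(1, 5): LHS = e^6 ≈ 403.4, RHS = e + e^5 ≈ 151.1 → counterexample
(0, 3): LHS = e^3 ≈ 20.09, RHS = 1 + e^3 ≈ 21.09 → counterexample

That makes 6 counterexamples.

Answer: 6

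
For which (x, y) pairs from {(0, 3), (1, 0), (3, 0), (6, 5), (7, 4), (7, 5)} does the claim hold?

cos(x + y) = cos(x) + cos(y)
Testing each pair:
(0, 3): LHS = cos(3) ≈ -0.99, RHS = cos(3) + 1 ≈ 0.01001 → fails
(1, 0): LHS = cos(1) ≈ 0.5403, RHS = cos(1) + 1 ≈ 1.54 → fails
(3, 0): LHS = cos(3) ≈ -0.99, RHS = cos(3) + 1 ≈ 0.01001 → fails
(6, 5): LHS = cos(11) ≈ 0.004426, RHS = cos(5) + cos(6) ≈ 1.244 → fails
(7, 4): LHS = cos(11) ≈ 0.004426, RHS = cos(4) + cos(7) ≈ 0.1003 → fails
(7, 5): LHS = cos(12) ≈ 0.8439, RHS = cos(5) + cos(7) ≈ 1.038 → fails

No pair satisfies the claim.

Answer: None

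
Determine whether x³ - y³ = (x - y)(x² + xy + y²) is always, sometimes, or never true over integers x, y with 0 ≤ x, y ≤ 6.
The identity holds for every pair in the range. For instance at (x, y) = (5, 3): both sides equal 98.

Answer: Always true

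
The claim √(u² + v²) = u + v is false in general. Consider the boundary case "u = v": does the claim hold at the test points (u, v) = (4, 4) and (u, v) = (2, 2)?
At (4, 4): LHS = 4·√(2) ≈ 5.657 ≠ RHS = 8
At (2, 2): LHS = 2·√(2) ≈ 2.828 ≠ RHS = 4

Answer: No, fails at both test points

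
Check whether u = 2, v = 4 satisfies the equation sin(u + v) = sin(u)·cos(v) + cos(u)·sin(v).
Holds

Substituting u = 2, v = 4:

LHS = sin(2 + 4) = sin(6) ≈ -0.2794
RHS = sin(2)·cos(4) + cos(2)·sin(4) = sin(2)·cos(4) + sin(4)·cos(2) ≈ -0.2794

LHS = RHS, so the equation holds at this point.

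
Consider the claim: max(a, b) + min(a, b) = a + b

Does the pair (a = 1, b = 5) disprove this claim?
Substituting a = 1, b = 5:
LHS = max(1, 5) + min(1, 5) = 6
RHS = 1 + 5 = 6

The sides agree, so this pair does not disprove the claim.

Answer: No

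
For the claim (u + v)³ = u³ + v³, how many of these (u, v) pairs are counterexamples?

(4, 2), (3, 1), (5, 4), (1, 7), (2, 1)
5

Testing each pair:
(4, 2): LHS = 216, RHS = 72 → counterexample
(3, 1): LHS = 64, RHS = 28 → counterexample
(5, 4): LHS = 729, RHS = 189 → counterexample
(1, 7): LHS = 512, RHS = 344 → counterexample
(2, 1): LHS = 27, RHS = 9 → counterexample

That makes 5 counterexamples.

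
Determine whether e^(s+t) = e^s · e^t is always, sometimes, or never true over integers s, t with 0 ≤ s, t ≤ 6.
The identity holds for every pair in the range. For instance at (s, t) = (0, 4): both sides equal e^4 ≈ 54.6.

Answer: Always true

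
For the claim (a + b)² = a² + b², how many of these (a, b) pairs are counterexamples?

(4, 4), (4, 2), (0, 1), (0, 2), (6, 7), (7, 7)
4

Testing each pair:
(4, 4): LHS = 64, RHS = 32 → counterexample
(4, 2): LHS = 36, RHS = 20 → counterexample
(0, 1): LHS = 1, RHS = 1 → satisfies claim
(0, 2): LHS = 4, RHS = 4 → satisfies claim
(6, 7): LHS = 169, RHS = 85 → counterexample
(7, 7): LHS = 196, RHS = 98 → counterexample

That makes 4 counterexamples.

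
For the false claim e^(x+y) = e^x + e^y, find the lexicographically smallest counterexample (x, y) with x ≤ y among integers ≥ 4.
(x, y) = (4, 4)

Substituting (4, 4) into the claim:
LHS = e^(4+4) = e^8 ≈ 2981
RHS = e^4 + e^4 = 2·e^4 ≈ 109.2

Since LHS ≠ RHS, this pair disproves the claim, and no lexicographically smaller pair (x ≤ y, integers ≥ 4) does.

For instance (6, 9) is also a counterexample (LHS = e^15 ≈ 3269017.4, RHS = e^6 + e^9 ≈ 8507), but it's lexicographically larger.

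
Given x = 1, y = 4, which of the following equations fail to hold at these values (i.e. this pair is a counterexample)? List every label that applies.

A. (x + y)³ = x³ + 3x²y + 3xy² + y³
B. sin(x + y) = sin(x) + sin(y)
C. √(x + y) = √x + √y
B, C

Evaluating each claim at the given values:
A. LHS = 125, RHS = 125 → holds here (LHS = RHS)
B. LHS = sin(5) ≈ -0.9589, RHS = sin(4) + sin(1) ≈ 0.08467 → fails here (LHS ≠ RHS)
C. LHS = √(5) ≈ 2.236, RHS = 3 → fails here (LHS ≠ RHS)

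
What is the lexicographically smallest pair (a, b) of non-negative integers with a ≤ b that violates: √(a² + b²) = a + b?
Substituting (1, 1) into the claim:
LHS = √(1² + 1²) = √(2) ≈ 1.414
RHS = 1 + 1 = 2

Since LHS ≠ RHS, this pair disproves the claim, and no lexicographically smaller pair (a ≤ b, non-negative integers) does.

For instance (3, 3) is also a counterexample (LHS = 3·√(2) ≈ 4.243, RHS = 6), but it's lexicographically larger.

Answer: (a, b) = (1, 1)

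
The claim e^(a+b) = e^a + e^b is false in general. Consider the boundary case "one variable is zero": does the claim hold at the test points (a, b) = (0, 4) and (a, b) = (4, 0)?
No, fails at both test points

At (0, 4): LHS = e^4 ≈ 54.6 ≠ RHS = 1 + e^4 ≈ 55.6
At (4, 0): LHS = e^4 ≈ 54.6 ≠ RHS = 1 + e^4 ≈ 55.6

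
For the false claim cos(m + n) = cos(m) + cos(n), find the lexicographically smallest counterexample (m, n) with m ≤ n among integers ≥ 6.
(m, n) = (6, 6)

Substituting (6, 6) into the claim:
LHS = cos(6 + 6) = cos(12) ≈ 0.8439
RHS = cos(6) + cos(6) = 2·cos(6) ≈ 1.92

Since LHS ≠ RHS, this pair disproves the claim, and no lexicographically smaller pair (m ≤ n, integers ≥ 6) does.

For instance (8, 8) is also a counterexample (LHS = cos(16) ≈ -0.9577, RHS = 2·cos(8) ≈ -0.291), but it's lexicographically larger.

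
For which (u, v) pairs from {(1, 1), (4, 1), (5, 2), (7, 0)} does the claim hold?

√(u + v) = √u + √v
(7, 0)

Testing each pair:
(1, 1): LHS = √(2) ≈ 1.414, RHS = 2 → fails
(4, 1): LHS = √(5) ≈ 2.236, RHS = 3 → fails
(5, 2): LHS = √(7) ≈ 2.646, RHS = √(2) + √(5) ≈ 3.65 → fails
(7, 0): LHS = √(7) ≈ 2.646, RHS = √(7) ≈ 2.646 → holds

1 of 4 pairs satisfies the claim.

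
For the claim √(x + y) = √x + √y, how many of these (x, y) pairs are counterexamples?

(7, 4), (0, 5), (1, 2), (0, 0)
Testing each pair:
(7, 4): LHS = √(11) ≈ 3.317, RHS = 2 + √(7) ≈ 4.646 → counterexample
(0, 5): LHS = √(5) ≈ 2.236, RHS = √(5) ≈ 2.236 → satisfies claim
(1, 2): LHS = √(3) ≈ 1.732, RHS = 1 + √(2) ≈ 2.414 → counterexample
(0, 0): LHS = 0, RHS = 0 → satisfies claim

That makes 2 counterexamples.

Answer: 2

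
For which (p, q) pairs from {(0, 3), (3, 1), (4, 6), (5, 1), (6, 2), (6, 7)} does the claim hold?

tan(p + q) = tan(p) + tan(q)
Testing each pair:
(0, 3): LHS = tan(3) ≈ -0.1425, RHS = tan(3) ≈ -0.1425 → holds
(3, 1): LHS = tan(4) ≈ 1.158, RHS = tan(3) + tan(1) ≈ 1.415 → fails
(4, 6): LHS = tan(10) ≈ 0.6484, RHS = tan(6) + tan(4) ≈ 0.8668 → fails
(5, 1): LHS = tan(6) ≈ -0.291, RHS = tan(5) + tan(1) ≈ -1.823 → fails
(6, 2): LHS = tan(8) ≈ -6.8, RHS = tan(2) + tan(6) ≈ -2.476 → fails
(6, 7): LHS = tan(13) ≈ 0.463, RHS = tan(6) + tan(7) ≈ 0.5804 → fails

1 of 6 pairs satisfies the claim.

Answer: (0, 3)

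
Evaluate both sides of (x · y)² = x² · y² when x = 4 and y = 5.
LHS = (4 · 5)² = 400
RHS = 4² · 5² = 400

LHS = RHS: the two sides agree.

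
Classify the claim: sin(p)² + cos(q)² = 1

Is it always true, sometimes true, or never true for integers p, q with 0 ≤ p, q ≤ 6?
Sometimes true

It holds at (p, q) = (2, 2) (both sides equal 1), but fails at (p, q) = (3, 2) (LHS = sin(3)² + cos(2)² ≈ 0.1931, RHS = 1).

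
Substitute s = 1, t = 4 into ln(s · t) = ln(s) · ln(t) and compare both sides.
LHS = ln(1 · 4) = ln(4) ≈ 1.386
RHS = ln(1) · ln(4) = 0

LHS ≠ RHS (they differ by about 1.386), so the equation does not hold here.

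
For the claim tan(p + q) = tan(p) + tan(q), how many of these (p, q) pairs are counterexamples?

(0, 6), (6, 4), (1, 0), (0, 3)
Testing each pair:
(0, 6): LHS = tan(6) ≈ -0.291, RHS = tan(6) ≈ -0.291 → satisfies claim
(6, 4): LHS = tan(10) ≈ 0.6484, RHS = tan(6) + tan(4) ≈ 0.8668 → counterexample
(1, 0): LHS = tan(1) ≈ 1.557, RHS = tan(1) ≈ 1.557 → satisfies claim
(0, 3): LHS = tan(3) ≈ -0.1425, RHS = tan(3) ≈ -0.1425 → satisfies claim

That makes 1 counterexample.

Answer: 1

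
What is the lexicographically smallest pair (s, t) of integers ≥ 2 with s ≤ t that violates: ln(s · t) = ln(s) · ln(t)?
Substituting (2, 2) into the claim:
LHS = ln(2 · 2) = ln(4) ≈ 1.386
RHS = ln(2) · ln(2) = ln(2)² ≈ 0.4805

Since LHS ≠ RHS, this pair disproves the claim, and no lexicographically smaller pair (s ≤ t, integers ≥ 2) does.

For instance (8, 9) is also a counterexample (LHS = ln(72) ≈ 4.277, RHS = ln(8)·ln(9) ≈ 4.569), but it's lexicographically larger.

Answer: (s, t) = (2, 2)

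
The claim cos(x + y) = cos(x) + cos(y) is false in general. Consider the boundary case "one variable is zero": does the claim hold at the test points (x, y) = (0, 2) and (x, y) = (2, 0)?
No, fails at both test points

At (0, 2): LHS = cos(2) ≈ -0.4161 ≠ RHS = cos(2) + 1 ≈ 0.5839
At (2, 0): LHS = cos(2) ≈ -0.4161 ≠ RHS = cos(2) + 1 ≈ 0.5839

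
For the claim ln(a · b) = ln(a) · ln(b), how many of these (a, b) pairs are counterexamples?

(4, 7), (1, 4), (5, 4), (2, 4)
4

Testing each pair:
(4, 7): LHS = ln(28) ≈ 3.332, RHS = ln(4)·ln(7) ≈ 2.698 → counterexample
(1, 4): LHS = ln(4) ≈ 1.386, RHS = 0 → counterexample
(5, 4): LHS = ln(20) ≈ 2.996, RHS = ln(4)·ln(5) ≈ 2.231 → counterexample
(2, 4): LHS = ln(8) ≈ 2.079, RHS = ln(2)·ln(4) ≈ 0.9609 → counterexample

That makes 4 counterexamples.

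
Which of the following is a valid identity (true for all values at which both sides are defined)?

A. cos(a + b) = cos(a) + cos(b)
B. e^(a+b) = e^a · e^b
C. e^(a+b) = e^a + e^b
B

A: fails at (1, 3) — LHS = cos(4) ≈ -0.6536, RHS = cos(3) + cos(1) ≈ -0.4497.
B: holds — e.g. at (5, 8), both sides equal e^13 ≈ 442413.4.
C: fails at (3, 3) — LHS = e^6 ≈ 403.4, RHS = 2·e^3 ≈ 40.17.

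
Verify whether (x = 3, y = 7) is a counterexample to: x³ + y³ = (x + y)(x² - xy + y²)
Substituting x = 3, y = 7:
LHS = 3³ + 7³ = 370
RHS = (3 + 7)(3² - 3·7 + 7²) = 370

The sides agree, so this pair does not disprove the claim.

Answer: No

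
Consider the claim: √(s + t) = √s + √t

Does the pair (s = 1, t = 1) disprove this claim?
Yes

Substituting s = 1, t = 1:
LHS = √(1 + 1) = √(2) ≈ 1.414
RHS = √1 + √1 = 2

Since LHS ≠ RHS, this pair disproves the claim.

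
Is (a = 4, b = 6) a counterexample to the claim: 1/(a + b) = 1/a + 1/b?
Yes

Substituting a = 4, b = 6:
LHS = 1/(4 + 6) = 1/10
RHS = 1/4 + 1/6 = 5/12

Since LHS ≠ RHS, this pair disproves the claim.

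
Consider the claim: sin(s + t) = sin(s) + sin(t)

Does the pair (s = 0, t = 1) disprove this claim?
No

Substituting s = 0, t = 1:
LHS = sin(0 + 1) = sin(1) ≈ 0.8415
RHS = sin(0) + sin(1) = sin(1) ≈ 0.8415

The sides agree, so this pair does not disprove the claim.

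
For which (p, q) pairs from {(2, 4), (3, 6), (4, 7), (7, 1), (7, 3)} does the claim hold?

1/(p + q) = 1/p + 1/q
Testing each pair:
(2, 4): LHS = 1/6, RHS = 3/4 → fails
(3, 6): LHS = 1/9, RHS = 1/2 → fails
(4, 7): LHS = 1/11, RHS = 11/28 → fails
(7, 1): LHS = 1/8, RHS = 8/7 → fails
(7, 3): LHS = 1/10, RHS = 10/21 → fails

No pair satisfies the claim.

Answer: None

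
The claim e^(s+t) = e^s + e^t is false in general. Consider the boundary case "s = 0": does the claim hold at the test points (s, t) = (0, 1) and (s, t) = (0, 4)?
No, fails at both test points

At (0, 1): LHS = e ≈ 2.718 ≠ RHS = 1 + e ≈ 3.718
At (0, 4): LHS = e^4 ≈ 54.6 ≠ RHS = 1 + e^4 ≈ 55.6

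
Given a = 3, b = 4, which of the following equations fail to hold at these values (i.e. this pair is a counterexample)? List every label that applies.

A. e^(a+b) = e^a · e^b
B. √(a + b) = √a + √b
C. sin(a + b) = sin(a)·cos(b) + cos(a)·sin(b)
Evaluating each claim at the given values:
A. LHS = e^7 ≈ 1097, RHS = e^7 ≈ 1097 → holds here (LHS = RHS)
B. LHS = √(7) ≈ 2.646, RHS = √(3) + 2 ≈ 3.732 → fails here (LHS ≠ RHS)
C. LHS = sin(7) ≈ 0.657, RHS = sin(3)·cos(4) + sin(4)·cos(3) ≈ 0.657 → holds here (LHS = RHS)

Answer: B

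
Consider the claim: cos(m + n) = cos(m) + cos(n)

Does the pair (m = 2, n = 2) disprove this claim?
Yes

Substituting m = 2, n = 2:
LHS = cos(2 + 2) = cos(4) ≈ -0.6536
RHS = cos(2) + cos(2) = 2·cos(2) ≈ -0.8323

Since LHS ≠ RHS, this pair disproves the claim.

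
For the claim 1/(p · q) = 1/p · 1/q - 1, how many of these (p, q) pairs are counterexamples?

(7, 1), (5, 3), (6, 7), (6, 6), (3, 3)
5

Testing each pair:
(7, 1): LHS = 1/7, RHS = -6/7 → counterexample
(5, 3): LHS = 1/15, RHS = -14/15 → counterexample
(6, 7): LHS = 1/42, RHS = -41/42 → counterexample
(6, 6): LHS = 1/36, RHS = -35/36 → counterexample
(3, 3): LHS = 1/9, RHS = -8/9 → counterexample

That makes 5 counterexamples.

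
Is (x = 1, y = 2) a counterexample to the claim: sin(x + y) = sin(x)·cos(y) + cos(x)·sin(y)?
No

Substituting x = 1, y = 2:
LHS = sin(1 + 2) = sin(3) ≈ 0.1411
RHS = sin(1)·cos(2) + cos(1)·sin(2) = sin(1)·cos(2) + sin(2)·cos(1) ≈ 0.1411

The sides agree, so this pair does not disprove the claim.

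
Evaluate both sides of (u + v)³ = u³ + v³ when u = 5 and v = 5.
LHS = (5 + 5)³ = 1000
RHS = 5³ + 5³ = 250

LHS ≠ RHS, so the equation does not hold here.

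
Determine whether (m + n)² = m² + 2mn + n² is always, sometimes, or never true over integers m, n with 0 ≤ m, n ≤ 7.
Always true

The identity holds for every pair in the range. For instance at (m, n) = (5, 2): both sides equal 49.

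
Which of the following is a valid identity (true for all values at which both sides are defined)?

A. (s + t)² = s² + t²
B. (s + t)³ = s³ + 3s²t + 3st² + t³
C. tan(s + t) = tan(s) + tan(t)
A: fails at (3, 3) — LHS = 36, RHS = 18.
B: holds — e.g. at (1, 3), both sides equal 64.
C: fails at (1, 5) — LHS = tan(6) ≈ -0.291, RHS = tan(5) + tan(1) ≈ -1.823.

Answer: B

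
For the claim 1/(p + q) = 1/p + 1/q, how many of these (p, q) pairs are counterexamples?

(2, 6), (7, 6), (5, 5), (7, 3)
Testing each pair:
(2, 6): LHS = 1/8, RHS = 2/3 → counterexample
(7, 6): LHS = 1/13, RHS = 13/42 → counterexample
(5, 5): LHS = 1/10, RHS = 2/5 → counterexample
(7, 3): LHS = 1/10, RHS = 10/21 → counterexample

That makes 4 counterexamples.

Answer: 4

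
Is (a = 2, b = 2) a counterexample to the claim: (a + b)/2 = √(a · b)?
Substituting a = 2, b = 2:
LHS = (2 + 2)/2 = 2
RHS = √(2 · 2) = 2

The sides agree, so this pair does not disprove the claim.

Answer: No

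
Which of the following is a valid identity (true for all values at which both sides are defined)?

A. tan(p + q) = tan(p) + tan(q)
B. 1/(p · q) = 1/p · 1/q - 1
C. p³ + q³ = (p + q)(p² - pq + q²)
C

A: fails at (2, 7) — LHS = tan(9) ≈ -0.4523, RHS = tan(2) + tan(7) ≈ -1.314.
B: fails at (4, 4) — LHS = 1/16, RHS = -15/16.
C: holds — e.g. at (5, 5), both sides equal 250.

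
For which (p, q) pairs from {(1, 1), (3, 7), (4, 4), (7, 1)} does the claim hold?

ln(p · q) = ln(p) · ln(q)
Testing each pair:
(1, 1): LHS = 0, RHS = 0 → holds
(3, 7): LHS = ln(21) ≈ 3.045, RHS = ln(3)·ln(7) ≈ 2.138 → fails
(4, 4): LHS = ln(16) ≈ 2.773, RHS = ln(4)² ≈ 1.922 → fails
(7, 1): LHS = ln(7) ≈ 1.946, RHS = 0 → fails

1 of 4 pairs satisfies the claim.

Answer: (1, 1)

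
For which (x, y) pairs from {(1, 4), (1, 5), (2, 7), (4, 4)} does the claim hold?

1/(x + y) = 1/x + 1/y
None

Testing each pair:
(1, 4): LHS = 1/5, RHS = 5/4 → fails
(1, 5): LHS = 1/6, RHS = 6/5 → fails
(2, 7): LHS = 1/9, RHS = 9/14 → fails
(4, 4): LHS = 1/8, RHS = 1/2 → fails

No pair satisfies the claim.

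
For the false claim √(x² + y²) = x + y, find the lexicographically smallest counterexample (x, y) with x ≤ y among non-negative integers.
At (0, 0): both sides equal 0, so it holds there.

Substituting (1, 1) into the claim:
LHS = √(1² + 1²) = √(2) ≈ 1.414
RHS = 1 + 1 = 2

Since LHS ≠ RHS, this pair disproves the claim, and no lexicographically smaller pair (x ≤ y, non-negative integers) does.

For instance (6, 6) is also a counterexample (LHS = 6·√(2) ≈ 8.485, RHS = 12), but it's lexicographically larger.

Answer: (x, y) = (1, 1)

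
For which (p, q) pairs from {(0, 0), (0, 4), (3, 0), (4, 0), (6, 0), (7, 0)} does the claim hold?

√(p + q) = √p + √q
Testing each pair:
(0, 0): LHS = 0, RHS = 0 → holds
(0, 4): LHS = 2, RHS = 2 → holds
(3, 0): LHS = √(3) ≈ 1.732, RHS = √(3) ≈ 1.732 → holds
(4, 0): LHS = 2, RHS = 2 → holds
(6, 0): LHS = √(6) ≈ 2.449, RHS = √(6) ≈ 2.449 → holds
(7, 0): LHS = √(7) ≈ 2.646, RHS = √(7) ≈ 2.646 → holds

Every pair satisfies the claim.

Answer: All pairs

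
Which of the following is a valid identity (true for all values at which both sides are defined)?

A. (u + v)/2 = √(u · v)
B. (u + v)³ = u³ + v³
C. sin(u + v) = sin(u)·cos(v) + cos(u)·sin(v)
A: fails at (2, 7) — LHS = 9/2, RHS = √(14) ≈ 3.742.
B: fails at (1, 1) — LHS = 8, RHS = 2.
C: holds — e.g. at (2, 5), both sides equal sin(7) ≈ 0.657.

Answer: C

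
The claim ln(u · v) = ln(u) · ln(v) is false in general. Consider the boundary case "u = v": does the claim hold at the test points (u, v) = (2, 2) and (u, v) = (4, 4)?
No, fails at both test points

At (2, 2): LHS = ln(4) ≈ 1.386 ≠ RHS = ln(2)² ≈ 0.4805
At (4, 4): LHS = ln(16) ≈ 2.773 ≠ RHS = ln(4)² ≈ 1.922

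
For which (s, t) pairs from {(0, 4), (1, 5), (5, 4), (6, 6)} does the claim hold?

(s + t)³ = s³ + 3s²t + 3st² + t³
Testing each pair:
(0, 4): LHS = 64, RHS = 64 → holds
(1, 5): LHS = 216, RHS = 216 → holds
(5, 4): LHS = 729, RHS = 729 → holds
(6, 6): LHS = 1728, RHS = 1728 → holds

Every pair satisfies the claim.

Answer: All pairs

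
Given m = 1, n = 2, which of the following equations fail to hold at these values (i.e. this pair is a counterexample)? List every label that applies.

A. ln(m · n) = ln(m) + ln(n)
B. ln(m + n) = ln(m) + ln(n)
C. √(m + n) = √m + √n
Evaluating each claim at the given values:
A. LHS = ln(2) ≈ 0.6931, RHS = ln(2) ≈ 0.6931 → holds here (LHS = RHS)
B. LHS = ln(3) ≈ 1.099, RHS = ln(2) ≈ 0.6931 → fails here (LHS ≠ RHS)
C. LHS = √(3) ≈ 1.732, RHS = 1 + √(2) ≈ 2.414 → fails here (LHS ≠ RHS)

Answer: B, C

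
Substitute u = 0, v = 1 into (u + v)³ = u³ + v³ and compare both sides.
LHS = (0 + 1)³ = 1
RHS = 0³ + 1³ = 1

LHS = RHS: the two sides agree.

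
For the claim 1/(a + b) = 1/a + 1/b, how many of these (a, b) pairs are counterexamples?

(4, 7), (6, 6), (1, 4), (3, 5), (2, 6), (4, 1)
Testing each pair:
(4, 7): LHS = 1/11, RHS = 11/28 → counterexample
(6, 6): LHS = 1/12, RHS = 1/3 → counterexample
(1, 4): LHS = 1/5, RHS = 5/4 → counterexample
(3, 5): LHS = 1/8, RHS = 8/15 → counterexample
(2, 6): LHS = 1/8, RHS = 2/3 → counterexample
(4, 1): LHS = 1/5, RHS = 5/4 → counterexample

That makes 6 counterexamples.

Answer: 6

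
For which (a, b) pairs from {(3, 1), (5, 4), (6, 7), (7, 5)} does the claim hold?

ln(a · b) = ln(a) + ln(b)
Testing each pair:
(3, 1): LHS = ln(3) ≈ 1.099, RHS = ln(3) ≈ 1.099 → holds
(5, 4): LHS = ln(20) ≈ 2.996, RHS = ln(4) + ln(5) ≈ 2.996 → holds
(6, 7): LHS = ln(42) ≈ 3.738, RHS = ln(6) + ln(7) ≈ 3.738 → holds
(7, 5): LHS = ln(35) ≈ 3.555, RHS = ln(5) + ln(7) ≈ 3.555 → holds

Every pair satisfies the claim.

Answer: All pairs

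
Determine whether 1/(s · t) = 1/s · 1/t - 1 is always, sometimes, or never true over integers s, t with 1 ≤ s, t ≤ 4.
Never true

The claim fails for every pair in the range. For instance at (s, t) = (3, 2): LHS = 1/6, RHS = -5/6.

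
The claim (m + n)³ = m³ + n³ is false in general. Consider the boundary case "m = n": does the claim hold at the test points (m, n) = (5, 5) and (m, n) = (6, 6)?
No, fails at both test points

At (5, 5): LHS = 1000 ≠ RHS = 250
At (6, 6): LHS = 1728 ≠ RHS = 432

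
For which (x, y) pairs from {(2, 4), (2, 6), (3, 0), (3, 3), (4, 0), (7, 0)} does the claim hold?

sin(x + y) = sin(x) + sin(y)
(3, 0), (4, 0), (7, 0)

Testing each pair:
(2, 4): LHS = sin(6) ≈ -0.2794, RHS = sin(4) + sin(2) ≈ 0.1525 → fails
(2, 6): LHS = sin(8) ≈ 0.9894, RHS = sin(6) + sin(2) ≈ 0.6299 → fails
(3, 0): LHS = sin(3) ≈ 0.1411, RHS = sin(3) ≈ 0.1411 → holds
(3, 3): LHS = sin(6) ≈ -0.2794, RHS = 2·sin(3) ≈ 0.2822 → fails
(4, 0): LHS = sin(4) ≈ -0.7568, RHS = sin(4) ≈ -0.7568 → holds
(7, 0): LHS = sin(7) ≈ 0.657, RHS = sin(7) ≈ 0.657 → holds

3 of 6 pairs satisfy the claim.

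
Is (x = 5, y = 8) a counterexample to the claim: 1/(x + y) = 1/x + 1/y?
Substituting x = 5, y = 8:
LHS = 1/(5 + 8) = 1/13
RHS = 1/5 + 1/8 = 13/40

Since LHS ≠ RHS, this pair disproves the claim.

Answer: Yes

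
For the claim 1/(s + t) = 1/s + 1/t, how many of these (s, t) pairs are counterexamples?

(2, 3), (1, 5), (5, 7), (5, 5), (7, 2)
5

Testing each pair:
(2, 3): LHS = 1/5, RHS = 5/6 → counterexample
(1, 5): LHS = 1/6, RHS = 6/5 → counterexample
(5, 7): LHS = 1/12, RHS = 12/35 → counterexample
(5, 5): LHS = 1/10, RHS = 2/5 → counterexample
(7, 2): LHS = 1/9, RHS = 9/14 → counterexample

That makes 5 counterexamples.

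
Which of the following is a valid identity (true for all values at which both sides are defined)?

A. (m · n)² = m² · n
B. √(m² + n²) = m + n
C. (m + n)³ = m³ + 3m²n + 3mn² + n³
A: fails at (4, 4) — LHS = 256, RHS = 64.
B: fails at (2, 2) — LHS = 2·√(2) ≈ 2.828, RHS = 4.
C: holds — e.g. at (2, 4), both sides equal 216.

Answer: C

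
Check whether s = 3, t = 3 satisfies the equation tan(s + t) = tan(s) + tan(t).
Substituting s = 3, t = 3:

LHS = tan(3 + 3) = tan(6) ≈ -0.291
RHS = tan(3) + tan(3) = 2·tan(3) ≈ -0.2851

LHS ≠ RHS, so the equation does not hold at this point.

Answer: Fails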